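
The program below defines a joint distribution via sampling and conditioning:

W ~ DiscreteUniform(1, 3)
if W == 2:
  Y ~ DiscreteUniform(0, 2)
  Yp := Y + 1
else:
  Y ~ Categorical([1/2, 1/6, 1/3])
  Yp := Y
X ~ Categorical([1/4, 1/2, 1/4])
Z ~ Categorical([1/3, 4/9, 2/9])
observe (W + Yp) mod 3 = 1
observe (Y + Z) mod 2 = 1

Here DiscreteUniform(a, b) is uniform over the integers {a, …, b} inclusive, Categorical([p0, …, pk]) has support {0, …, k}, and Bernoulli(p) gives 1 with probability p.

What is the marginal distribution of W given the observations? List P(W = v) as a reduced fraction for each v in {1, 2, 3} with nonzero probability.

Enumerate traces; 15 have nonzero weight after conditioning:
  (W=1, Y=0, X=0, Z=1) weight 1/54
  (W=1, Y=0, X=1, Z=1) weight 1/27
  (W=1, Y=0, X=2, Z=1) weight 1/54
  (W=2, Y=1, X=0, Z=0) weight 1/108
  (W=2, Y=1, X=0, Z=2) weight 1/162
  (W=2, Y=1, X=1, Z=0) weight 1/54
  (W=2, Y=1, X=1, Z=2) weight 1/81
  (W=2, Y=1, X=2, Z=0) weight 1/108
  (W=3, Y=1, X=0, Z=0) weight 1/216
  … 6 more
Group by W:
  weight(W=1) = 2/27
  weight(W=2) = 5/81
  weight(W=3) = 5/162
Total weight = 2/27 + 5/81 + 5/162 = 1/6
P(W=1 | obs) = 2/27 / 1/6 = 4/9
P(W=2 | obs) = 5/81 / 1/6 = 10/27
P(W=3 | obs) = 5/162 / 1/6 = 5/27

P(W=1) = 4/9, P(W=2) = 10/27, P(W=3) = 5/27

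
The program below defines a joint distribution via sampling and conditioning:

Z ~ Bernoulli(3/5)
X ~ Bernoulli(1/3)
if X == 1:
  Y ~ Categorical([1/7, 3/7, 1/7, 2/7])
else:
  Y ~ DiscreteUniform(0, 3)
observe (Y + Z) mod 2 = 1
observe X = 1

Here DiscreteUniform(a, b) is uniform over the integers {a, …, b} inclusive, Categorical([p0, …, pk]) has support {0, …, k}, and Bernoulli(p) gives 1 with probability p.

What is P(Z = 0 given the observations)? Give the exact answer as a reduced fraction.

P(Z = 0 | obs) = 5/8

Enumerate traces; 4 have nonzero weight after conditioning:
  (Z=0, X=1, Y=1) weight 2/35
  (Z=0, X=1, Y=3) weight 4/105
  (Z=1, X=1, Y=0) weight 1/35
  (Z=1, X=1, Y=2) weight 1/35
Group by Z:
  weight(Z=0) = 2/21
  weight(Z=1) = 2/35
Total weight = 2/21 + 2/35 = 16/105
P(Z=0 | obs) = 2/21 / 16/105 = 5/8
P(Z=1 | obs) = 2/35 / 16/105 = 3/8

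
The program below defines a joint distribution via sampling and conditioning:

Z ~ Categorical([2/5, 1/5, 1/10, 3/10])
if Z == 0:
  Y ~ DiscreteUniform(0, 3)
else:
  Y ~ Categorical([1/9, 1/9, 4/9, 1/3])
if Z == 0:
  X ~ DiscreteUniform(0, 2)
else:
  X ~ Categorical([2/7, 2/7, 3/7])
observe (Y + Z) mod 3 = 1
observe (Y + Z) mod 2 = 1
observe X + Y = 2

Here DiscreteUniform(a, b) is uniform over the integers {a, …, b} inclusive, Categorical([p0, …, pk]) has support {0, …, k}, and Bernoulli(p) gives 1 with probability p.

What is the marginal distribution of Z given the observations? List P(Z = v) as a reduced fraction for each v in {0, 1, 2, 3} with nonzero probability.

Enumerate traces; 2 have nonzero weight after conditioning:
  (Z=0, Y=1, X=1) weight 1/30
  (Z=1, Y=0, X=2) weight 1/105
Group by Z:
  weight(Z=0) = 1/30
  weight(Z=1) = 1/105
Total weight = 1/30 + 1/105 = 3/70
P(Z=0 | obs) = 1/30 / 3/70 = 7/9
P(Z=1 | obs) = 1/105 / 3/70 = 2/9

P(Z=0) = 7/9, P(Z=1) = 2/9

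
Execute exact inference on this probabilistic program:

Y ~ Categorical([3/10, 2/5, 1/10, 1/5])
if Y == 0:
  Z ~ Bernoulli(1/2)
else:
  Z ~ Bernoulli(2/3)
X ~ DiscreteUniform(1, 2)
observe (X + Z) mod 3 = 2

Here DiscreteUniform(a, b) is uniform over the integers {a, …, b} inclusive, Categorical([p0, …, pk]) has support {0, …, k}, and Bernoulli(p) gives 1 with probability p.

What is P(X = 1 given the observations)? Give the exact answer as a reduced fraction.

P(X = 1 | obs) = 37/60

Enumerate traces; 8 have nonzero weight after conditioning:
  (Y=0, Z=0, X=2) weight 3/40
  (Y=0, Z=1, X=1) weight 3/40
  (Y=1, Z=0, X=2) weight 1/15
  (Y=1, Z=1, X=1) weight 2/15
  (Y=2, Z=0, X=2) weight 1/60
  (Y=2, Z=1, X=1) weight 1/30
  (Y=3, Z=0, X=2) weight 1/30
  (Y=3, Z=1, X=1) weight 1/15
Group by X:
  weight(X=1) = 37/120
  weight(X=2) = 23/120
Total weight = 37/120 + 23/120 = 1/2
P(X=1 | obs) = 37/120 / 1/2 = 37/60
P(X=2 | obs) = 23/120 / 1/2 = 23/60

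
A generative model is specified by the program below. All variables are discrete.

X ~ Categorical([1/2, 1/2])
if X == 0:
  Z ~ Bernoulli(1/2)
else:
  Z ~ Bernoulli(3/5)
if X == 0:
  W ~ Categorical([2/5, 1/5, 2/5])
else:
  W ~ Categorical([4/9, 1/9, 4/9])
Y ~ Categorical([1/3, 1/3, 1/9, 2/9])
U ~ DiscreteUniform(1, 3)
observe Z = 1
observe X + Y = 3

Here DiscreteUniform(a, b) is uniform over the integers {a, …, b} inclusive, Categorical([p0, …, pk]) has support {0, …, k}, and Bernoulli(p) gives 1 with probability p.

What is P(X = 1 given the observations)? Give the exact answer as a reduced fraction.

P(X = 1 | obs) = 3/8

Enumerate traces; 18 have nonzero weight after conditioning:
  (X=0, Z=1, W=0, Y=3, U=1) weight 1/135
  (X=0, Z=1, W=0, Y=3, U=2) weight 1/135
  (X=0, Z=1, W=0, Y=3, U=3) weight 1/135
  (X=0, Z=1, W=1, Y=3, U=1) weight 1/270
  (X=0, Z=1, W=1, Y=3, U=2) weight 1/270
  (X=0, Z=1, W=1, Y=3, U=3) weight 1/270
  (X=0, Z=1, W=2, Y=3, U=1) weight 1/135
  (X=0, Z=1, W=2, Y=3, U=2) weight 1/135
  (X=1, Z=1, W=0, Y=2, U=1) weight 2/405
  … 9 more
Group by X:
  weight(X=0) = 1/18
  weight(X=1) = 1/30
Total weight = 1/18 + 1/30 = 4/45
P(X=0 | obs) = 1/18 / 4/45 = 5/8
P(X=1 | obs) = 1/30 / 4/45 = 3/8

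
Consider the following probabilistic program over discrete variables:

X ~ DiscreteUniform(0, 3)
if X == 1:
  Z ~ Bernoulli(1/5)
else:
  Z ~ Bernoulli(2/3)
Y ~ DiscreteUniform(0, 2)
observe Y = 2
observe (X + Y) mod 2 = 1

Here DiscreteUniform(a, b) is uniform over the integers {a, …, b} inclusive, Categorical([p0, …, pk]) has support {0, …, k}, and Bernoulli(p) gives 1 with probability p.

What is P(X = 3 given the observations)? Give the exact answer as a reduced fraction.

P(X = 3 | obs) = 1/2

Enumerate traces; 4 have nonzero weight after conditioning:
  (X=1, Z=0, Y=2) weight 1/15
  (X=1, Z=1, Y=2) weight 1/60
  (X=3, Z=0, Y=2) weight 1/36
  (X=3, Z=1, Y=2) weight 1/18
Group by X:
  weight(X=1) = 1/12
  weight(X=3) = 1/12
Total weight = 1/12 + 1/12 = 1/6
P(X=1 | obs) = 1/12 / 1/6 = 1/2
P(X=3 | obs) = 1/12 / 1/6 = 1/2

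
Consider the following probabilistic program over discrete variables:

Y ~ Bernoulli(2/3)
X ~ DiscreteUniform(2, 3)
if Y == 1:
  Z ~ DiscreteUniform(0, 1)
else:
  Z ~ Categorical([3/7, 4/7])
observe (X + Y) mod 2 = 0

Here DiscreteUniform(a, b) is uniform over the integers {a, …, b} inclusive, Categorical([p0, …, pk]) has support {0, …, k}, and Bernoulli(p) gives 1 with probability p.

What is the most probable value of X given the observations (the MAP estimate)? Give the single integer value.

argmax_v P(X = v | obs) = 3

Enumerate traces; 4 have nonzero weight after conditioning:
  (Y=0, X=2, Z=0) weight 1/14
  (Y=0, X=2, Z=1) weight 2/21
  (Y=1, X=3, Z=0) weight 1/6
  (Y=1, X=3, Z=1) weight 1/6
Group by X:
  weight(X=2) = 1/6
  weight(X=3) = 1/3
Total weight = 1/6 + 1/3 = 1/2
P(X=2 | obs) = 1/6 / 1/2 = 1/3
P(X=3 | obs) = 1/3 / 1/2 = 2/3
argmax = 3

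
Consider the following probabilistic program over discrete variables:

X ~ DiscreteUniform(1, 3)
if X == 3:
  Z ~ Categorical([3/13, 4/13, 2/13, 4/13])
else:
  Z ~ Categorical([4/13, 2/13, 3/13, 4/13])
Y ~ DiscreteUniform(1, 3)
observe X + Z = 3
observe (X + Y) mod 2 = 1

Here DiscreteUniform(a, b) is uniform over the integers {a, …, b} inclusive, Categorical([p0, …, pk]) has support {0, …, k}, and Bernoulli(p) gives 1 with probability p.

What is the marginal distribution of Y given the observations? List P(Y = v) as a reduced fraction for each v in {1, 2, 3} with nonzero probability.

P(Y=1) = 1/5, P(Y=2) = 3/5, P(Y=3) = 1/5

Enumerate traces; 4 have nonzero weight after conditioning:
  (X=1, Z=2, Y=2) weight 1/39
  (X=2, Z=1, Y=1) weight 2/117
  (X=2, Z=1, Y=3) weight 2/117
  (X=3, Z=0, Y=2) weight 1/39
Group by Y:
  weight(Y=1) = 2/117
  weight(Y=2) = 2/39
  weight(Y=3) = 2/117
Total weight = 2/117 + 2/39 + 2/117 = 10/117
P(Y=1 | obs) = 2/117 / 10/117 = 1/5
P(Y=2 | obs) = 2/39 / 10/117 = 3/5
P(Y=3 | obs) = 2/117 / 10/117 = 1/5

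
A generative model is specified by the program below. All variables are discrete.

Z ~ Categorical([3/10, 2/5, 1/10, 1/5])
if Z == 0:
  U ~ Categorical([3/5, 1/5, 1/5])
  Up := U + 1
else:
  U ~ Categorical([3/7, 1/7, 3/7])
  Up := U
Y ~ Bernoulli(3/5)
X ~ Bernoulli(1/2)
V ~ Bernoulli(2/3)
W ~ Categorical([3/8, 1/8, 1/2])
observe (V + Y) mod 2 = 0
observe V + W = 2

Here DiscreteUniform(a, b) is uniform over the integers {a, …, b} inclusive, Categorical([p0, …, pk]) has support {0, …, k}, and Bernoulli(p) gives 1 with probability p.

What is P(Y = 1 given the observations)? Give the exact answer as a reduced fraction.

Enumerate traces; 48 have nonzero weight after conditioning:
  (Z=0, U=0, Y=0, X=0, V=0, W=2) weight 3/500
  (Z=0, U=0, Y=0, X=1, V=0, W=2) weight 3/500
  (Z=0, U=0, Y=1, X=0, V=1, W=1) weight 9/2000
  (Z=0, U=0, Y=1, X=1, V=1, W=1) weight 9/2000
  (Z=0, U=1, Y=0, X=0, V=0, W=2) weight 1/500
  (Z=0, U=1, Y=0, X=1, V=0, W=2) weight 1/500
  (Z=0, U=1, Y=1, X=0, V=1, W=1) weight 3/2000
  (Z=0, U=1, Y=1, X=1, V=1, W=1) weight 3/2000
  … 40 more
Group by Y:
  weight(Y=0) = 1/15
  weight(Y=1) = 1/20
Total weight = 1/15 + 1/20 = 7/60
P(Y=0 | obs) = 1/15 / 7/60 = 4/7
P(Y=1 | obs) = 1/20 / 7/60 = 3/7

P(Y = 1 | obs) = 3/7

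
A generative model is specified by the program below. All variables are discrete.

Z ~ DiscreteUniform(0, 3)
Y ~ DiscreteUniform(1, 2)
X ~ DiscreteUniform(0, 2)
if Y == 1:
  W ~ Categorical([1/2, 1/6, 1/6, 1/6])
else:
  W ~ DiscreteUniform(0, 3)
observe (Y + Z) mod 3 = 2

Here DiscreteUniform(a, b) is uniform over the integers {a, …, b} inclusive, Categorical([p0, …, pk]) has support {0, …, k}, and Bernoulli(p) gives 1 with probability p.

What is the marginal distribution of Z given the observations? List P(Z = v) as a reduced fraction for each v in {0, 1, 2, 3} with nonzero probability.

Enumerate traces; 36 have nonzero weight after conditioning:
  (Z=0, Y=2, X=0, W=0) weight 1/96
  (Z=0, Y=2, X=0, W=1) weight 1/96
  (Z=0, Y=2, X=0, W=2) weight 1/96
  (Z=0, Y=2, X=0, W=3) weight 1/96
  (Z=0, Y=2, X=1, W=0) weight 1/96
  (Z=0, Y=2, X=1, W=1) weight 1/96
  (Z=0, Y=2, X=1, W=2) weight 1/96
  (Z=0, Y=2, X=1, W=3) weight 1/96
  (Z=1, Y=1, X=0, W=0) weight 1/48
  (Z=3, Y=2, X=0, W=0) weight 1/96
  … 26 more
Group by Z:
  weight(Z=0) = 1/8
  weight(Z=1) = 1/8
  weight(Z=3) = 1/8
Total weight = 1/8 + 1/8 + 1/8 = 3/8
P(Z=0 | obs) = 1/8 / 3/8 = 1/3
P(Z=1 | obs) = 1/8 / 3/8 = 1/3
P(Z=3 | obs) = 1/8 / 3/8 = 1/3

P(Z=0) = 1/3, P(Z=1) = 1/3, P(Z=3) = 1/3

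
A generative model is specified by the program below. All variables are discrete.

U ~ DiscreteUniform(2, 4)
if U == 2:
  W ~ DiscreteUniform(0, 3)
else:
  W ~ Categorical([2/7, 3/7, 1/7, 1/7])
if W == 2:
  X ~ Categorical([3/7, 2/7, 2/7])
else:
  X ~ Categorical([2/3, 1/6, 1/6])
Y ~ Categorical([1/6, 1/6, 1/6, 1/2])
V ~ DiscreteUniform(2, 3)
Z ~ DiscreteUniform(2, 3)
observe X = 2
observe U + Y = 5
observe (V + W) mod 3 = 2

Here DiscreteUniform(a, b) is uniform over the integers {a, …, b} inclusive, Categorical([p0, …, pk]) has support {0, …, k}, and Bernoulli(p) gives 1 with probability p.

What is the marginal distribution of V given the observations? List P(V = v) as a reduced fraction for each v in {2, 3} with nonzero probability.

P(V=2) = 77/135, P(V=3) = 58/135

Enumerate traces; 18 have nonzero weight after conditioning:
  (U=2, W=0, X=2, Y=3, V=2, Z=2) weight 1/576
  (U=2, W=0, X=2, Y=3, V=2, Z=3) weight 1/576
  (U=2, W=2, X=2, Y=3, V=3, Z=2) weight 1/336
  (U=2, W=2, X=2, Y=3, V=3, Z=3) weight 1/336
  (U=2, W=3, X=2, Y=3, V=2, Z=2) weight 1/576
  (U=2, W=3, X=2, Y=3, V=2, Z=3) weight 1/576
  (U=3, W=0, X=2, Y=2, V=2, Z=2) weight 1/1512
  (U=3, W=0, X=2, Y=2, V=2, Z=3) weight 1/1512
  … 10 more
Group by V:
  weight(V=2) = 11/1008
  weight(V=3) = 29/3528
Total weight = 11/1008 + 29/3528 = 15/784
P(V=2 | obs) = 11/1008 / 15/784 = 77/135
P(V=3 | obs) = 29/3528 / 15/784 = 58/135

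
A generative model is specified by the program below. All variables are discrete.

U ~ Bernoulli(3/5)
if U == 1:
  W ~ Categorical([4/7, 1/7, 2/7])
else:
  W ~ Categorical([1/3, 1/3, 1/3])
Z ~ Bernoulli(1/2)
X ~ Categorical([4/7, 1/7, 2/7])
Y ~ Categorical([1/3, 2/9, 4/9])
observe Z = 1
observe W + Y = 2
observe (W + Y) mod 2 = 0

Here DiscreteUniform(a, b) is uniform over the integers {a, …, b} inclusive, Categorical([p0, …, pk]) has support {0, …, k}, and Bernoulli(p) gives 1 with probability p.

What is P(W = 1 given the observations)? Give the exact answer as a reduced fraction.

P(W = 1 | obs) = 23/171

Enumerate traces; 18 have nonzero weight after conditioning:
  (U=0, W=0, Z=1, X=0, Y=2) weight 16/945
  (U=0, W=0, Z=1, X=1, Y=2) weight 4/945
  (U=0, W=0, Z=1, X=2, Y=2) weight 8/945
  (U=0, W=1, Z=1, X=0, Y=1) weight 8/945
  (U=0, W=1, Z=1, X=1, Y=1) weight 2/945
  (U=0, W=1, Z=1, X=2, Y=1) weight 4/945
  (U=0, W=2, Z=1, X=0, Y=0) weight 4/315
  (U=0, W=2, Z=1, X=1, Y=0) weight 1/315
  … 10 more
Group by W:
  weight(W=0) = 20/189
  weight(W=1) = 23/945
  weight(W=2) = 16/315
Total weight = 20/189 + 23/945 + 16/315 = 19/105
P(W=0 | obs) = 20/189 / 19/105 = 100/171
P(W=1 | obs) = 23/945 / 19/105 = 23/171
P(W=2 | obs) = 16/315 / 19/105 = 16/57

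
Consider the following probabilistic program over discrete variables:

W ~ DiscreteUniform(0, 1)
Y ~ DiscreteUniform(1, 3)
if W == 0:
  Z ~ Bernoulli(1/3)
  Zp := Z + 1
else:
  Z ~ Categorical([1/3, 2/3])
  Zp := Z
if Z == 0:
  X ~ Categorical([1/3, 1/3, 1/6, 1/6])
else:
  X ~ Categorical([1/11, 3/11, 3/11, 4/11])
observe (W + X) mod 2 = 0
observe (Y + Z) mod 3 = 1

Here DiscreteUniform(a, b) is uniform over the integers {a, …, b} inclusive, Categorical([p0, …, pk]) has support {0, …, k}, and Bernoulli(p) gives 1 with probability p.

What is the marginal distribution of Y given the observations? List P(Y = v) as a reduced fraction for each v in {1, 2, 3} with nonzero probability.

P(Y=1) = 11/23, P(Y=3) = 12/23

Enumerate traces; 8 have nonzero weight after conditioning:
  (W=0, Y=1, Z=0, X=0) weight 1/27
  (W=0, Y=1, Z=0, X=2) weight 1/54
  (W=0, Y=3, Z=1, X=0) weight 1/198
  (W=0, Y=3, Z=1, X=2) weight 1/66
  (W=1, Y=1, Z=0, X=1) weight 1/54
  (W=1, Y=1, Z=0, X=3) weight 1/108
  (W=1, Y=3, Z=1, X=1) weight 1/33
  (W=1, Y=3, Z=1, X=3) weight 4/99
Group by Y:
  weight(Y=1) = 1/12
  weight(Y=3) = 1/11
Total weight = 1/12 + 1/11 = 23/132
P(Y=1 | obs) = 1/12 / 23/132 = 11/23
P(Y=3 | obs) = 1/11 / 23/132 = 12/23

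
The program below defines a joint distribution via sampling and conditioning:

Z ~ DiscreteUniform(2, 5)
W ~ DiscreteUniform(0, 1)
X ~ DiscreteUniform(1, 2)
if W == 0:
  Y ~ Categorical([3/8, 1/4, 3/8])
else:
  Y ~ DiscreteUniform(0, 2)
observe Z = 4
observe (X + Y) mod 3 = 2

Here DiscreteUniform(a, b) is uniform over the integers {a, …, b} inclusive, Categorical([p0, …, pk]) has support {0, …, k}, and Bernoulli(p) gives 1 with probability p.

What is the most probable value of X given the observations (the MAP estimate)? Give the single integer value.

argmax_v P(X = v | obs) = 2

Enumerate traces; 4 have nonzero weight after conditioning:
  (Z=4, W=0, X=1, Y=1) weight 1/64
  (Z=4, W=0, X=2, Y=0) weight 3/128
  (Z=4, W=1, X=1, Y=1) weight 1/48
  (Z=4, W=1, X=2, Y=0) weight 1/48
Group by X:
  weight(X=1) = 7/192
  weight(X=2) = 17/384
Total weight = 7/192 + 17/384 = 31/384
P(X=1 | obs) = 7/192 / 31/384 = 14/31
P(X=2 | obs) = 17/384 / 31/384 = 17/31
argmax = 2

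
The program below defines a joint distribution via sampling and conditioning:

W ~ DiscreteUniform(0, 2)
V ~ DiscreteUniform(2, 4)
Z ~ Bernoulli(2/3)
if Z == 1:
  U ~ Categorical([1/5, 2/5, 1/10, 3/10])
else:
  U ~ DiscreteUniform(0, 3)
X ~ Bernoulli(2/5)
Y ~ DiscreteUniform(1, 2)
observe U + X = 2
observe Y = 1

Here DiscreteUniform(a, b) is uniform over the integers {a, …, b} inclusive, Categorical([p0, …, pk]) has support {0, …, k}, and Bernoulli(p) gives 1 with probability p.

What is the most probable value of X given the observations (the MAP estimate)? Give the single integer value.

Enumerate traces; 36 have nonzero weight after conditioning:
  (W=0, V=2, Z=0, U=1, X=1, Y=1) weight 1/540
  (W=0, V=2, Z=0, U=2, X=0, Y=1) weight 1/360
  (W=0, V=2, Z=1, U=1, X=1, Y=1) weight 4/675
  (W=0, V=2, Z=1, U=2, X=0, Y=1) weight 1/450
  (W=0, V=3, Z=0, U=1, X=1, Y=1) weight 1/540
  (W=0, V=3, Z=0, U=2, X=0, Y=1) weight 1/360
  (W=0, V=3, Z=1, U=1, X=1, Y=1) weight 4/675
  (W=0, V=3, Z=1, U=2, X=0, Y=1) weight 1/450
  … 28 more
Group by X:
  weight(X=0) = 9/200
  weight(X=1) = 7/100
Total weight = 9/200 + 7/100 = 23/200
P(X=0 | obs) = 9/200 / 23/200 = 9/23
P(X=1 | obs) = 7/100 / 23/200 = 14/23
argmax = 1

argmax_v P(X = v | obs) = 1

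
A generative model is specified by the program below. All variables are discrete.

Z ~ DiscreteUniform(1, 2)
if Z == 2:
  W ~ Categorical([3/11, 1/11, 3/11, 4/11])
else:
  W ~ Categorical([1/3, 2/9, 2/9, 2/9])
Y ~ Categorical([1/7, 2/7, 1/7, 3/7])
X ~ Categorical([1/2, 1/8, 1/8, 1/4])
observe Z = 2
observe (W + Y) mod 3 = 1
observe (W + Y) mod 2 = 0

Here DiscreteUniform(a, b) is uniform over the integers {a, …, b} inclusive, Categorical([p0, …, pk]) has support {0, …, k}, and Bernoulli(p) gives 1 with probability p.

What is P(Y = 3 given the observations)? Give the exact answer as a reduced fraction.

P(Y = 3 | obs) = 3/14

Enumerate traces; 12 have nonzero weight after conditioning:
  (Z=2, W=1, Y=3, X=0) weight 3/308
  (Z=2, W=1, Y=3, X=1) weight 3/1232
  (Z=2, W=1, Y=3, X=2) weight 3/1232
  (Z=2, W=1, Y=3, X=3) weight 3/616
  (Z=2, W=2, Y=2, X=0) weight 3/308
  (Z=2, W=2, Y=2, X=1) weight 3/1232
  (Z=2, W=2, Y=2, X=2) weight 3/1232
  (Z=2, W=2, Y=2, X=3) weight 3/616
  (Z=2, W=3, Y=1, X=0) weight 2/77
  … 3 more
Group by Y:
  weight(Y=1) = 4/77
  weight(Y=2) = 3/154
  weight(Y=3) = 3/154
Total weight = 4/77 + 3/154 + 3/154 = 1/11
P(Y=1 | obs) = 4/77 / 1/11 = 4/7
P(Y=2 | obs) = 3/154 / 1/11 = 3/14
P(Y=3 | obs) = 3/154 / 1/11 = 3/14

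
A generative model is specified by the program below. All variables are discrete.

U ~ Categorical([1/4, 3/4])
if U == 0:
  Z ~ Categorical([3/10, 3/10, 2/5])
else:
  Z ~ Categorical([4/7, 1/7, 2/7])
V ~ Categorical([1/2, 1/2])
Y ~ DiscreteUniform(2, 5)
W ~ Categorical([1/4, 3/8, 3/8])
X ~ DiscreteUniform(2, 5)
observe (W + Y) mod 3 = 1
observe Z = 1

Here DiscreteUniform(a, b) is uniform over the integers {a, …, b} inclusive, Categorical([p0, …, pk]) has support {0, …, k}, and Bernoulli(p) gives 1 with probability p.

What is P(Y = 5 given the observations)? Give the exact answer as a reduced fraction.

P(Y = 5 | obs) = 3/11

Enumerate traces; 64 have nonzero weight after conditioning:
  (U=0, Z=1, V=0, Y=2, W=2, X=2) weight 9/10240
  (U=0, Z=1, V=0, Y=2, W=2, X=3) weight 9/10240
  (U=0, Z=1, V=0, Y=2, W=2, X=4) weight 9/10240
  (U=0, Z=1, V=0, Y=2, W=2, X=5) weight 9/10240
  (U=0, Z=1, V=0, Y=3, W=1, X=2) weight 9/10240
  (U=0, Z=1, V=0, Y=3, W=1, X=3) weight 9/10240
  (U=0, Z=1, V=0, Y=3, W=1, X=4) weight 9/10240
  (U=0, Z=1, V=0, Y=3, W=1, X=5) weight 9/10240
  (U=0, Z=1, V=0, Y=4, W=0, X=2) weight 3/5120
  (U=0, Z=1, V=0, Y=5, W=2, X=2) weight 9/10240
  … 54 more
Group by Y:
  weight(Y=2) = 153/8960
  weight(Y=3) = 153/8960
  weight(Y=4) = 51/4480
  weight(Y=5) = 153/8960
Total weight = 153/8960 + 153/8960 + 51/4480 + 153/8960 = 561/8960
P(Y=2 | obs) = 153/8960 / 561/8960 = 3/11
P(Y=3 | obs) = 153/8960 / 561/8960 = 3/11
P(Y=4 | obs) = 51/4480 / 561/8960 = 2/11
P(Y=5 | obs) = 153/8960 / 561/8960 = 3/11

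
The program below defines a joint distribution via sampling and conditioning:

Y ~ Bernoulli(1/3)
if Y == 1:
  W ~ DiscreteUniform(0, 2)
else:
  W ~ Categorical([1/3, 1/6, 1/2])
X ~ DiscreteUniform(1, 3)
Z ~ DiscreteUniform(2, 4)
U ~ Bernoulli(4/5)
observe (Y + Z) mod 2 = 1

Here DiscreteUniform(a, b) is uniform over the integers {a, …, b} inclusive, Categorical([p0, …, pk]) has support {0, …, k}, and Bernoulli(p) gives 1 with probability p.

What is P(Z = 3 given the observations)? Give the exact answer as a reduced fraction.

Enumerate traces; 54 have nonzero weight after conditioning:
  (Y=0, W=0, X=1, Z=3, U=0) weight 2/405
  (Y=0, W=0, X=1, Z=3, U=1) weight 8/405
  (Y=0, W=0, X=2, Z=3, U=0) weight 2/405
  (Y=0, W=0, X=2, Z=3, U=1) weight 8/405
  (Y=0, W=0, X=3, Z=3, U=0) weight 2/405
  (Y=0, W=0, X=3, Z=3, U=1) weight 8/405
  (Y=0, W=1, X=1, Z=3, U=0) weight 1/405
  (Y=0, W=1, X=1, Z=3, U=1) weight 4/405
  (Y=1, W=0, X=1, Z=2, U=0) weight 1/405
  (Y=1, W=0, X=1, Z=4, U=0) weight 1/405
  … 44 more
Group by Z:
  weight(Z=2) = 1/9
  weight(Z=3) = 2/9
  weight(Z=4) = 1/9
Total weight = 1/9 + 2/9 + 1/9 = 4/9
P(Z=2 | obs) = 1/9 / 4/9 = 1/4
P(Z=3 | obs) = 2/9 / 4/9 = 1/2
P(Z=4 | obs) = 1/9 / 4/9 = 1/4

P(Z = 3 | obs) = 1/2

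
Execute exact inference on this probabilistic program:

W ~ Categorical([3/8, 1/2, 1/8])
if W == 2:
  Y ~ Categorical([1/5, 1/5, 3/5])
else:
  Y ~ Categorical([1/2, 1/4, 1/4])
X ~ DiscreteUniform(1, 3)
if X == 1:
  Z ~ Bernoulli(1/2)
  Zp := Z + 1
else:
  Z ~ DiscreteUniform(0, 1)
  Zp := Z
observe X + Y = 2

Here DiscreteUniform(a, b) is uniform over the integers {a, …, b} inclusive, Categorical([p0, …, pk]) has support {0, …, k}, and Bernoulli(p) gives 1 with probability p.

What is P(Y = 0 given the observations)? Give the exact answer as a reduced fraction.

P(Y = 0 | obs) = 74/113

Enumerate traces; 12 have nonzero weight after conditioning:
  (W=0, Y=0, X=2, Z=0) weight 1/32
  (W=0, Y=0, X=2, Z=1) weight 1/32
  (W=0, Y=1, X=1, Z=0) weight 1/64
  (W=0, Y=1, X=1, Z=1) weight 1/64
  (W=1, Y=0, X=2, Z=0) weight 1/24
  (W=1, Y=0, X=2, Z=1) weight 1/24
  (W=1, Y=1, X=1, Z=0) weight 1/48
  (W=1, Y=1, X=1, Z=1) weight 1/48
  … 4 more
Group by Y:
  weight(Y=0) = 37/240
  weight(Y=1) = 13/160
Total weight = 37/240 + 13/160 = 113/480
P(Y=0 | obs) = 37/240 / 113/480 = 74/113
P(Y=1 | obs) = 13/160 / 113/480 = 39/113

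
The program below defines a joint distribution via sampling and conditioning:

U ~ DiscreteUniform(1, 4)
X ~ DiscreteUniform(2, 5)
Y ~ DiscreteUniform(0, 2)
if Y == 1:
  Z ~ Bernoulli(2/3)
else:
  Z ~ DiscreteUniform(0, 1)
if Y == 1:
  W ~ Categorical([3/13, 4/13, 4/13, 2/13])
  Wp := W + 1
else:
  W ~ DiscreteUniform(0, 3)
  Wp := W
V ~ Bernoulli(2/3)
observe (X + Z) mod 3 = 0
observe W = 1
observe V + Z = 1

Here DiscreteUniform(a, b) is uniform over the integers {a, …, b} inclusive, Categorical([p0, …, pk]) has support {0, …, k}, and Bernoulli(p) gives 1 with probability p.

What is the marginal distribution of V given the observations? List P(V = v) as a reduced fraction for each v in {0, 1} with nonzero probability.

P(V=0) = 71/126, P(V=1) = 55/126

Enumerate traces; 36 have nonzero weight after conditioning:
  (U=1, X=2, Y=0, Z=1, W=1, V=0) weight 1/1152
  (U=1, X=2, Y=1, Z=1, W=1, V=0) weight 1/702
  (U=1, X=2, Y=2, Z=1, W=1, V=0) weight 1/1152
  (U=1, X=3, Y=0, Z=0, W=1, V=1) weight 1/576
  (U=1, X=3, Y=1, Z=0, W=1, V=1) weight 1/702
  (U=1, X=3, Y=2, Z=0, W=1, V=1) weight 1/576
  (U=1, X=5, Y=0, Z=1, W=1, V=0) weight 1/1152
  (U=1, X=5, Y=1, Z=1, W=1, V=0) weight 1/702
  … 28 more
Group by V:
  weight(V=0) = 71/2808
  weight(V=1) = 55/2808
Total weight = 71/2808 + 55/2808 = 7/156
P(V=0 | obs) = 71/2808 / 7/156 = 71/126
P(V=1 | obs) = 55/2808 / 7/156 = 55/126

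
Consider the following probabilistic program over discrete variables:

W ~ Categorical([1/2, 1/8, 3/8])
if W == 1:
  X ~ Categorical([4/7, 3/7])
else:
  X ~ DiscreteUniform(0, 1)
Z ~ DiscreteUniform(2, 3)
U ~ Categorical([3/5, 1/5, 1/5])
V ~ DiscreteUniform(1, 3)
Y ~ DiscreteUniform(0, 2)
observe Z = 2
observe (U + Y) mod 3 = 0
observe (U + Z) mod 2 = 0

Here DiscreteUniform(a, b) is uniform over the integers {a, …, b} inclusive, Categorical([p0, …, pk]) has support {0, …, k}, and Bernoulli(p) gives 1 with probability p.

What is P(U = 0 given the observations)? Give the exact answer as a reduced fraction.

Enumerate traces; 36 have nonzero weight after conditioning:
  (W=0, X=0, Z=2, U=0, V=1, Y=0) weight 1/120
  (W=0, X=0, Z=2, U=0, V=2, Y=0) weight 1/120
  (W=0, X=0, Z=2, U=0, V=3, Y=0) weight 1/120
  (W=0, X=0, Z=2, U=2, V=1, Y=1) weight 1/360
  (W=0, X=0, Z=2, U=2, V=2, Y=1) weight 1/360
  (W=0, X=0, Z=2, U=2, V=3, Y=1) weight 1/360
  (W=0, X=1, Z=2, U=0, V=1, Y=0) weight 1/120
  (W=0, X=1, Z=2, U=0, V=2, Y=0) weight 1/120
  … 28 more
Group by U:
  weight(U=0) = 1/10
  weight(U=2) = 1/30
Total weight = 1/10 + 1/30 = 2/15
P(U=0 | obs) = 1/10 / 2/15 = 3/4
P(U=2 | obs) = 1/30 / 2/15 = 1/4

P(U = 0 | obs) = 3/4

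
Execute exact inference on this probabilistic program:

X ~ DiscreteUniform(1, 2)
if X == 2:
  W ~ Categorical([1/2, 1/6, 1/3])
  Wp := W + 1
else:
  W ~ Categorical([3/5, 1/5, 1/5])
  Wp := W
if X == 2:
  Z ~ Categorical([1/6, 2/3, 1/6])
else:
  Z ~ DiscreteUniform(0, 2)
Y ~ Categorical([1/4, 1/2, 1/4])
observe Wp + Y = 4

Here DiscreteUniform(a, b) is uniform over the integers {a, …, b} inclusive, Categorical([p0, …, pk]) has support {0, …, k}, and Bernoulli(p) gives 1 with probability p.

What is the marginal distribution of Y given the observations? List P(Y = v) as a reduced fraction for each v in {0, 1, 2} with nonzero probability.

Enumerate traces; 9 have nonzero weight after conditioning:
  (X=1, W=2, Z=0, Y=2) weight 1/120
  (X=1, W=2, Z=1, Y=2) weight 1/120
  (X=1, W=2, Z=2, Y=2) weight 1/120
  (X=2, W=1, Z=0, Y=2) weight 1/288
  (X=2, W=1, Z=1, Y=2) weight 1/72
  (X=2, W=1, Z=2, Y=2) weight 1/288
  (X=2, W=2, Z=0, Y=1) weight 1/72
  (X=2, W=2, Z=1, Y=1) weight 1/18
  … 1 more
Group by Y:
  weight(Y=1) = 1/12
  weight(Y=2) = 11/240
Total weight = 1/12 + 11/240 = 31/240
P(Y=1 | obs) = 1/12 / 31/240 = 20/31
P(Y=2 | obs) = 11/240 / 31/240 = 11/31

P(Y=1) = 20/31, P(Y=2) = 11/31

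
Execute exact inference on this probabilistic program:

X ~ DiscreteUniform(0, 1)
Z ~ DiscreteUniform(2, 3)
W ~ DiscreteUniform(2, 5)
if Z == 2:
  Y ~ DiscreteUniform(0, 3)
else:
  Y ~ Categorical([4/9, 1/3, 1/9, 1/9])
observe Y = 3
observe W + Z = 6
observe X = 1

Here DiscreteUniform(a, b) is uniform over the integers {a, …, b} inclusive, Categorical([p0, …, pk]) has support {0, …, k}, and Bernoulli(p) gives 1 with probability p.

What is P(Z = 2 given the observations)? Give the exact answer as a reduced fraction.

Enumerate traces; 2 have nonzero weight after conditioning:
  (X=1, Z=2, W=4, Y=3) weight 1/64
  (X=1, Z=3, W=3, Y=3) weight 1/144
Group by Z:
  weight(Z=2) = 1/64
  weight(Z=3) = 1/144
Total weight = 1/64 + 1/144 = 13/576
P(Z=2 | obs) = 1/64 / 13/576 = 9/13
P(Z=3 | obs) = 1/144 / 13/576 = 4/13

P(Z = 2 | obs) = 9/13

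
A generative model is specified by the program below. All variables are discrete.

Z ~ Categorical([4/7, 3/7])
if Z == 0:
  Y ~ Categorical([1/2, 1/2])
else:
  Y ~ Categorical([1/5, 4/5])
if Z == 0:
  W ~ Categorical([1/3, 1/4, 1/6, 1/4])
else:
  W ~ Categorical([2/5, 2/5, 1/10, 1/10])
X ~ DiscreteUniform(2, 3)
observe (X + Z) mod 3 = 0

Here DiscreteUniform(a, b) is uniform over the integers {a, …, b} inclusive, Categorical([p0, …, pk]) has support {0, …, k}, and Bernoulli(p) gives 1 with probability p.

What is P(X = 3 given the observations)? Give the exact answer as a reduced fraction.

Enumerate traces; 16 have nonzero weight after conditioning:
  (Z=0, Y=0, W=0, X=3) weight 1/21
  (Z=0, Y=0, W=1, X=3) weight 1/28
  (Z=0, Y=0, W=2, X=3) weight 1/42
  (Z=0, Y=0, W=3, X=3) weight 1/28
  (Z=0, Y=1, W=0, X=3) weight 1/21
  (Z=0, Y=1, W=1, X=3) weight 1/28
  (Z=0, Y=1, W=2, X=3) weight 1/42
  (Z=0, Y=1, W=3, X=3) weight 1/28
  (Z=1, Y=0, W=0, X=2) weight 3/175
  … 7 more
Group by X:
  weight(X=2) = 3/14
  weight(X=3) = 2/7
Total weight = 3/14 + 2/7 = 1/2
P(X=2 | obs) = 3/14 / 1/2 = 3/7
P(X=3 | obs) = 2/7 / 1/2 = 4/7

P(X = 3 | obs) = 4/7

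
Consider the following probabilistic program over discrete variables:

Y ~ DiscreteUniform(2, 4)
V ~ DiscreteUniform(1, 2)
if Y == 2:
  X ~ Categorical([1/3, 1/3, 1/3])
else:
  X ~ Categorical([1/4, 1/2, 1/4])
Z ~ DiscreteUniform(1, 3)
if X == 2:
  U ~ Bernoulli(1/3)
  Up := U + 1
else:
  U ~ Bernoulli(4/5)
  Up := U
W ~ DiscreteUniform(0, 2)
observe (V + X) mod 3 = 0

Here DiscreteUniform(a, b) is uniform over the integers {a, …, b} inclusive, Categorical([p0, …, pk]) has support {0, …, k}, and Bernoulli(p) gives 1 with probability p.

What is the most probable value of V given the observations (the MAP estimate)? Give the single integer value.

Enumerate traces; 108 have nonzero weight after conditioning:
  (Y=2, V=1, X=2, Z=1, U=0, W=0) weight 1/243
  (Y=2, V=1, X=2, Z=1, U=0, W=1) weight 1/243
  (Y=2, V=1, X=2, Z=1, U=0, W=2) weight 1/243
  (Y=2, V=1, X=2, Z=1, U=1, W=0) weight 1/486
  (Y=2, V=1, X=2, Z=1, U=1, W=1) weight 1/486
  (Y=2, V=1, X=2, Z=1, U=1, W=2) weight 1/486
  (Y=2, V=1, X=2, Z=2, U=0, W=0) weight 1/243
  (Y=2, V=1, X=2, Z=2, U=0, W=1) weight 1/243
  (Y=2, V=2, X=1, Z=1, U=0, W=0) weight 1/810
  … 99 more
Group by V:
  weight(V=1) = 5/36
  weight(V=2) = 2/9
Total weight = 5/36 + 2/9 = 13/36
P(V=1 | obs) = 5/36 / 13/36 = 5/13
P(V=2 | obs) = 2/9 / 13/36 = 8/13
argmax = 2

argmax_v P(V = v | obs) = 2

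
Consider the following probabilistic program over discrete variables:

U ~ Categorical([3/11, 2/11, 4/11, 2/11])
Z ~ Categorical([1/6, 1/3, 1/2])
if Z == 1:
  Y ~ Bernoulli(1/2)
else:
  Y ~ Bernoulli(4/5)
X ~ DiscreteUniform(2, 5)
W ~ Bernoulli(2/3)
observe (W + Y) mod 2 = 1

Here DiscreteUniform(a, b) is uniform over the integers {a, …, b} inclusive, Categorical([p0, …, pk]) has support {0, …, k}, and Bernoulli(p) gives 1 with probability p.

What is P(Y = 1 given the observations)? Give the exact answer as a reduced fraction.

P(Y = 1 | obs) = 7/13

Enumerate traces; 96 have nonzero weight after conditioning:
  (U=0, Z=0, Y=0, X=2, W=1) weight 1/660
  (U=0, Z=0, Y=0, X=3, W=1) weight 1/660
  (U=0, Z=0, Y=0, X=4, W=1) weight 1/660
  (U=0, Z=0, Y=0, X=5, W=1) weight 1/660
  (U=0, Z=0, Y=1, X=2, W=0) weight 1/330
  (U=0, Z=0, Y=1, X=3, W=0) weight 1/330
  (U=0, Z=0, Y=1, X=4, W=0) weight 1/330
  (U=0, Z=0, Y=1, X=5, W=0) weight 1/330
  … 88 more
Group by Y:
  weight(Y=0) = 1/5
  weight(Y=1) = 7/30
Total weight = 1/5 + 7/30 = 13/30
P(Y=0 | obs) = 1/5 / 13/30 = 6/13
P(Y=1 | obs) = 7/30 / 13/30 = 7/13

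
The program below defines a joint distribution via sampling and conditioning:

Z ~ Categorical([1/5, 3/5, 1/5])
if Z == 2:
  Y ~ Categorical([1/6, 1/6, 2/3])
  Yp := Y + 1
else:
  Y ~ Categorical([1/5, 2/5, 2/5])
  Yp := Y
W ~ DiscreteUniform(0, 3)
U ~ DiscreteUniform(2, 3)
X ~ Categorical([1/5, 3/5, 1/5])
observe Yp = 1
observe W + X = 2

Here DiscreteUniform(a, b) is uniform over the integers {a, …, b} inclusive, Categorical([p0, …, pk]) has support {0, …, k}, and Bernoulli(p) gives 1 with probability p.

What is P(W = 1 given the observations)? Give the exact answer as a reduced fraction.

Enumerate traces; 18 have nonzero weight after conditioning:
  (Z=0, Y=1, W=0, U=2, X=2) weight 1/500
  (Z=0, Y=1, W=0, U=3, X=2) weight 1/500
  (Z=0, Y=1, W=1, U=2, X=1) weight 3/500
  (Z=0, Y=1, W=1, U=3, X=1) weight 3/500
  (Z=0, Y=1, W=2, U=2, X=0) weight 1/500
  (Z=0, Y=1, W=2, U=3, X=0) weight 1/500
  (Z=1, Y=1, W=0, U=2, X=2) weight 3/500
  (Z=1, Y=1, W=0, U=3, X=2) weight 3/500
  … 10 more
Group by W:
  weight(W=0) = 53/3000
  weight(W=1) = 53/1000
  weight(W=2) = 53/3000
Total weight = 53/3000 + 53/1000 + 53/3000 = 53/600
P(W=0 | obs) = 53/3000 / 53/600 = 1/5
P(W=1 | obs) = 53/1000 / 53/600 = 3/5
P(W=2 | obs) = 53/3000 / 53/600 = 1/5

P(W = 1 | obs) = 3/5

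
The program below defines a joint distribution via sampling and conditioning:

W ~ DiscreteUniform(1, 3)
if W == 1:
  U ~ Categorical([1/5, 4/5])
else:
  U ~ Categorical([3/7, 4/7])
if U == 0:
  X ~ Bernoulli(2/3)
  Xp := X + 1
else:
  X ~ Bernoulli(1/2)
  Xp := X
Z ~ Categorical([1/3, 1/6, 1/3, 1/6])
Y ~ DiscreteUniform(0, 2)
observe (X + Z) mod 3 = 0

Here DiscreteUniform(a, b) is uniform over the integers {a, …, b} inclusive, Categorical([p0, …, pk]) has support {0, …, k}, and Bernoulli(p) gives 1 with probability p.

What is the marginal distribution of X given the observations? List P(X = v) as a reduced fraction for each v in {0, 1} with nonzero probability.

P(X=0) = 417/769, P(X=1) = 352/769

Enumerate traces; 54 have nonzero weight after conditioning:
  (W=1, U=0, X=0, Z=0, Y=0) weight 1/405
  (W=1, U=0, X=0, Z=0, Y=1) weight 1/405
  (W=1, U=0, X=0, Z=0, Y=2) weight 1/405
  (W=1, U=0, X=0, Z=3, Y=0) weight 1/810
  (W=1, U=0, X=0, Z=3, Y=1) weight 1/810
  (W=1, U=0, X=0, Z=3, Y=2) weight 1/810
  (W=1, U=0, X=1, Z=2, Y=0) weight 2/405
  (W=1, U=0, X=1, Z=2, Y=1) weight 2/405
  … 46 more
Group by X:
  weight(X=0) = 139/630
  weight(X=1) = 176/945
Total weight = 139/630 + 176/945 = 769/1890
P(X=0 | obs) = 139/630 / 769/1890 = 417/769
P(X=1 | obs) = 176/945 / 769/1890 = 352/769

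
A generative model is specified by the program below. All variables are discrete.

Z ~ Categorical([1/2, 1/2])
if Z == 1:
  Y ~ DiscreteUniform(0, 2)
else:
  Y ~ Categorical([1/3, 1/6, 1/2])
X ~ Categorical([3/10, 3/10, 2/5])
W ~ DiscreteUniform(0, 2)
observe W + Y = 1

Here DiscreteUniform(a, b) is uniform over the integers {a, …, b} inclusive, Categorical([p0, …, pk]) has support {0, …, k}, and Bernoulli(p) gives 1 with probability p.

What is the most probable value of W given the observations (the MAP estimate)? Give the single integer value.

argmax_v P(W = v | obs) = 1

Enumerate traces; 12 have nonzero weight after conditioning:
  (Z=0, Y=0, X=0, W=1) weight 1/60
  (Z=0, Y=0, X=1, W=1) weight 1/60
  (Z=0, Y=0, X=2, W=1) weight 1/45
  (Z=0, Y=1, X=0, W=0) weight 1/120
  (Z=0, Y=1, X=1, W=0) weight 1/120
  (Z=0, Y=1, X=2, W=0) weight 1/90
  (Z=1, Y=0, X=0, W=1) weight 1/60
  (Z=1, Y=0, X=1, W=1) weight 1/60
  … 4 more
Group by W:
  weight(W=0) = 1/12
  weight(W=1) = 1/9
Total weight = 1/12 + 1/9 = 7/36
P(W=0 | obs) = 1/12 / 7/36 = 3/7
P(W=1 | obs) = 1/9 / 7/36 = 4/7
argmax = 1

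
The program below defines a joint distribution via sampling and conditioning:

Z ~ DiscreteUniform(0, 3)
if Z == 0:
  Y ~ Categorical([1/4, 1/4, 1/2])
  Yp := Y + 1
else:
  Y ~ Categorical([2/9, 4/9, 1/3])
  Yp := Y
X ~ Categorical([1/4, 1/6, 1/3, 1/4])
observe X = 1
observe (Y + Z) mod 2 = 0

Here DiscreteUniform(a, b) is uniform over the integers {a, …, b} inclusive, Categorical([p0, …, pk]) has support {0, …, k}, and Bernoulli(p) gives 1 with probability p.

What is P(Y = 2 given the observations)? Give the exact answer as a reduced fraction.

P(Y = 2 | obs) = 30/79

Enumerate traces; 6 have nonzero weight after conditioning:
  (Z=0, Y=0, X=1) weight 1/96
  (Z=0, Y=2, X=1) weight 1/48
  (Z=1, Y=1, X=1) weight 1/54
  (Z=2, Y=0, X=1) weight 1/108
  (Z=2, Y=2, X=1) weight 1/72
  (Z=3, Y=1, X=1) weight 1/54
Group by Y:
  weight(Y=0) = 17/864
  weight(Y=1) = 1/27
  weight(Y=2) = 5/144
Total weight = 17/864 + 1/27 + 5/144 = 79/864
P(Y=0 | obs) = 17/864 / 79/864 = 17/79
P(Y=1 | obs) = 1/27 / 79/864 = 32/79
P(Y=2 | obs) = 5/144 / 79/864 = 30/79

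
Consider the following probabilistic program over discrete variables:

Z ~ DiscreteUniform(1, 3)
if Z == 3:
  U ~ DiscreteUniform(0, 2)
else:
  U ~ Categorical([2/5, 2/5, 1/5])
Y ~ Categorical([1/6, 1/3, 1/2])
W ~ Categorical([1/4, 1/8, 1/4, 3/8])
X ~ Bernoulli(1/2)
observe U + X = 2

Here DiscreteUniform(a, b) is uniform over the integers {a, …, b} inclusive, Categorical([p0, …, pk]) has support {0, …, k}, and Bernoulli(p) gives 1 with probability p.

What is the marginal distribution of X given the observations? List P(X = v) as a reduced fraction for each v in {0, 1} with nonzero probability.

P(X=0) = 11/28, P(X=1) = 17/28

Enumerate traces; 72 have nonzero weight after conditioning:
  (Z=1, U=1, Y=0, W=0, X=1) weight 1/360
  (Z=1, U=1, Y=0, W=1, X=1) weight 1/720
  (Z=1, U=1, Y=0, W=2, X=1) weight 1/360
  (Z=1, U=1, Y=0, W=3, X=1) weight 1/240
  (Z=1, U=1, Y=1, W=0, X=1) weight 1/180
  (Z=1, U=1, Y=1, W=1, X=1) weight 1/360
  (Z=1, U=1, Y=1, W=2, X=1) weight 1/180
  (Z=1, U=1, Y=1, W=3, X=1) weight 1/120
  (Z=1, U=2, Y=0, W=0, X=0) weight 1/720
  … 63 more
Group by X:
  weight(X=0) = 11/90
  weight(X=1) = 17/90
Total weight = 11/90 + 17/90 = 14/45
P(X=0 | obs) = 11/90 / 14/45 = 11/28
P(X=1 | obs) = 17/90 / 14/45 = 17/28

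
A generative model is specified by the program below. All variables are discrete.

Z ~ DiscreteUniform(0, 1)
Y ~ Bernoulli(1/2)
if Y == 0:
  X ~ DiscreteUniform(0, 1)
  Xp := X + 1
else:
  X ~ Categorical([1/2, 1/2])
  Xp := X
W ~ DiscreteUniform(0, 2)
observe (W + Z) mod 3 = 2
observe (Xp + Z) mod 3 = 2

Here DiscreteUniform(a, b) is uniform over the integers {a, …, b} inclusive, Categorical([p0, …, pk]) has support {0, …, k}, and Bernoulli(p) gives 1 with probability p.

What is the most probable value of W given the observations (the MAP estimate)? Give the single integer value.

argmax_v P(W = v | obs) = 1

Enumerate traces; 3 have nonzero weight after conditioning:
  (Z=0, Y=0, X=1, W=2) weight 1/24
  (Z=1, Y=0, X=0, W=1) weight 1/24
  (Z=1, Y=1, X=1, W=1) weight 1/24
Group by W:
  weight(W=1) = 1/12
  weight(W=2) = 1/24
Total weight = 1/12 + 1/24 = 1/8
P(W=1 | obs) = 1/12 / 1/8 = 2/3
P(W=2 | obs) = 1/24 / 1/8 = 1/3
argmax = 1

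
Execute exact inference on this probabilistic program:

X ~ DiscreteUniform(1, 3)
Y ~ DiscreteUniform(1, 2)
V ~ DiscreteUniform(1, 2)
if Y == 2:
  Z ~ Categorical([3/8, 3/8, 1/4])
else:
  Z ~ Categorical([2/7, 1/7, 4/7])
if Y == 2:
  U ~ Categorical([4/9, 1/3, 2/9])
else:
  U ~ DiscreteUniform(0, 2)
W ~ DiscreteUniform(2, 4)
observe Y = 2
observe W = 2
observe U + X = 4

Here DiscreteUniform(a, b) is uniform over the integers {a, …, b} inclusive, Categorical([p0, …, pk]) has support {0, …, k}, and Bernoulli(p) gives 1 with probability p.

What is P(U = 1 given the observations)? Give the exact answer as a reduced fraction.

P(U = 1 | obs) = 3/5

Enumerate traces; 12 have nonzero weight after conditioning:
  (X=2, Y=2, V=1, Z=0, U=2, W=2) weight 1/432
  (X=2, Y=2, V=1, Z=1, U=2, W=2) weight 1/432
  (X=2, Y=2, V=1, Z=2, U=2, W=2) weight 1/648
  (X=2, Y=2, V=2, Z=0, U=2, W=2) weight 1/432
  (X=2, Y=2, V=2, Z=1, U=2, W=2) weight 1/432
  (X=2, Y=2, V=2, Z=2, U=2, W=2) weight 1/648
  (X=3, Y=2, V=1, Z=0, U=1, W=2) weight 1/288
  (X=3, Y=2, V=1, Z=1, U=1, W=2) weight 1/288
  … 4 more
Group by U:
  weight(U=1) = 1/54
  weight(U=2) = 1/81
Total weight = 1/54 + 1/81 = 5/162
P(U=1 | obs) = 1/54 / 5/162 = 3/5
P(U=2 | obs) = 1/81 / 5/162 = 2/5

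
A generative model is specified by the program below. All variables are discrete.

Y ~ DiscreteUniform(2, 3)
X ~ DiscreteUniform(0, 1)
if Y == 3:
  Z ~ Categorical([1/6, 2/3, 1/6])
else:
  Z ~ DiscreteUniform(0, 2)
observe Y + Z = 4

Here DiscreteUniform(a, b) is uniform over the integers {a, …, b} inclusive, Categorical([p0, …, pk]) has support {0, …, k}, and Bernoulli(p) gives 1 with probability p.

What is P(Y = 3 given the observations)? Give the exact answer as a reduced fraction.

P(Y = 3 | obs) = 2/3

Enumerate traces; 4 have nonzero weight after conditioning:
  (Y=2, X=0, Z=2) weight 1/12
  (Y=2, X=1, Z=2) weight 1/12
  (Y=3, X=0, Z=1) weight 1/6
  (Y=3, X=1, Z=1) weight 1/6
Group by Y:
  weight(Y=2) = 1/6
  weight(Y=3) = 1/3
Total weight = 1/6 + 1/3 = 1/2
P(Y=2 | obs) = 1/6 / 1/2 = 1/3
P(Y=3 | obs) = 1/3 / 1/2 = 2/3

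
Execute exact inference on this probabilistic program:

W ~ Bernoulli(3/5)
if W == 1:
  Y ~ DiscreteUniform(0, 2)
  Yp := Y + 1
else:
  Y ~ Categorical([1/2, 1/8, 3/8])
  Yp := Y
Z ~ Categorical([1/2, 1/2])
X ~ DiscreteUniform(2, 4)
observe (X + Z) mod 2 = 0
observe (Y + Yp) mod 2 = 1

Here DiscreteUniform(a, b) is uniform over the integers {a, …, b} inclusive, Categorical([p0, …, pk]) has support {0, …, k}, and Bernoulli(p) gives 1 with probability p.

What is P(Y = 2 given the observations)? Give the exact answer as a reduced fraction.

P(Y = 2 | obs) = 1/3

Enumerate traces; 9 have nonzero weight after conditioning:
  (W=1, Y=0, Z=0, X=2) weight 1/30
  (W=1, Y=0, Z=0, X=4) weight 1/30
  (W=1, Y=0, Z=1, X=3) weight 1/30
  (W=1, Y=1, Z=0, X=2) weight 1/30
  (W=1, Y=1, Z=0, X=4) weight 1/30
  (W=1, Y=1, Z=1, X=3) weight 1/30
  (W=1, Y=2, Z=0, X=2) weight 1/30
  (W=1, Y=2, Z=0, X=4) weight 1/30
  … 1 more
Group by Y:
  weight(Y=0) = 1/10
  weight(Y=1) = 1/10
  weight(Y=2) = 1/10
Total weight = 1/10 + 1/10 + 1/10 = 3/10
P(Y=0 | obs) = 1/10 / 3/10 = 1/3
P(Y=1 | obs) = 1/10 / 3/10 = 1/3
P(Y=2 | obs) = 1/10 / 3/10 = 1/3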